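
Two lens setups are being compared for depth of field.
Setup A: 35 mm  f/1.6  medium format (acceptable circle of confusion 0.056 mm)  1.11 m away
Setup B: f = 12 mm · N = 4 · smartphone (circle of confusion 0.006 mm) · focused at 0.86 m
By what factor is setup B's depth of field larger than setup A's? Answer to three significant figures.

Setup A: H = 35²/(1.6×0.056) + 35 ≈ 13706.9 mm; DoF = Df − Dn = 1204.73 − 1029.08 ≈ 175.65 mm.
Setup B: H = 12²/(4×0.006) + 12 ≈ 6012.0 mm; DoF = Df − Dn = 1001.55 − 753.50 ≈ 248.05 mm.
Ratio = 248.05 / 175.65 ≈ 1.41.

1.41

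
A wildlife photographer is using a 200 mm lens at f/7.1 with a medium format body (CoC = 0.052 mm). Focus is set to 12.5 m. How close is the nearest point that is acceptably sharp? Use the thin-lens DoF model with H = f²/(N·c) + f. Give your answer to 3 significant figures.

Hyperfocal distance H = f²/(N·c) + f = 200²/(7.1 × 0.052) + 200 = 40000/0.3692 + 200 ≈ 108542.4 mm ≈ 108.5 m.
Near limit Dn = s·(H − f)/(H + s − 2f) = 12500 × (108542.4 − 200) / (108542.4 + 12500 − 2 × 200) = 12500 × 108342.4 / 120642.4 ≈ 11226 mm ≈ 11.2 m.

11.2 m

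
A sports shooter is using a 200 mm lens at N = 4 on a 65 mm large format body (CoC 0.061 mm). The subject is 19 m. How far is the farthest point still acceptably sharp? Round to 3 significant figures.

Hyperfocal distance H = f²/(N·c) + f = 200²/(4 × 0.061) + 200 = 40000/0.244 + 200 ≈ 164134.4 mm ≈ 164.1 m.
Far limit Df = s·(H − f)/(H − s) = 19000 × (164134.4 − 200) / (164134.4 − 19000) = 19000 × 163934.4 / 145134.4 ≈ 21461 mm ≈ 21.5 m.

21.5 m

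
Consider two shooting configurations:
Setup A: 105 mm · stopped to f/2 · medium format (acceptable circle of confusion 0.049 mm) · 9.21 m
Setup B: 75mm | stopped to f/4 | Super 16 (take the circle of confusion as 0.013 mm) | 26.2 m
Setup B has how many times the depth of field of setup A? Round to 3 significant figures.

8.96

Setup A: H = 105²/(2×0.049) + 105 ≈ 112605.0 mm; DoF = Df − Dn = 10021.0 − 8520.4 ≈ 1500.6 mm.
Setup B: H = 75²/(4×0.013) + 75 ≈ 108248.1 mm; DoF = Df − Dn = 34542 − 21103 ≈ 13439 mm.
Ratio = 13439 / 1500.6 ≈ 8.96.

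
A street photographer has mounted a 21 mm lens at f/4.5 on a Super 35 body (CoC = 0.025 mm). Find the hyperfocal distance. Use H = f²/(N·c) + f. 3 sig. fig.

3.94 m

Hyperfocal distance H = f²/(N·c) + f = 21²/(4.5 × 0.025) + 21 = 441/0.1125 + 21 ≈ 3941.0 mm ≈ 3.94 m.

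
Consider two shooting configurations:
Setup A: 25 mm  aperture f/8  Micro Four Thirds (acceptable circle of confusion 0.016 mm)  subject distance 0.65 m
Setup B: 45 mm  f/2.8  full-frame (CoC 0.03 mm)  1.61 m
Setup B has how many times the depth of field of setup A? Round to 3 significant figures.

Setup A: H = 25²/(8×0.016) + 25 ≈ 4907.8 mm; DoF = Df − Dn = 745.41 − 576.24 ≈ 169.17 mm.
Setup B: H = 45²/(2.8×0.03) + 45 ≈ 24152.1 mm; DoF = Df − Dn = 1721.78 − 1511.85 ≈ 209.93 mm.
Ratio = 209.93 / 169.17 ≈ 1.24.

1.24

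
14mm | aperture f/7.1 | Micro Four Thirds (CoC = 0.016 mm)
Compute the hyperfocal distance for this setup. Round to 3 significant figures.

Hyperfocal distance H = f²/(N·c) + f = 14²/(7.1 × 0.016) + 14 = 196/0.1136 + 14 ≈ 1739.4 mm ≈ 1.74 m.

1.74 m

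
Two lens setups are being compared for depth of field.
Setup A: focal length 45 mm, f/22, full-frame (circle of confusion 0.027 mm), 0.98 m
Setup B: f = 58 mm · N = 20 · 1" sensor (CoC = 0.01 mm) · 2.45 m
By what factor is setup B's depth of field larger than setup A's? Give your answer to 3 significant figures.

1.22

Setup A: H = 45²/(22×0.027) + 45 ≈ 3454.1 mm; DoF = Df − Dn = 1350.36 − 769.07 ≈ 581.29 mm.
Setup B: H = 58²/(20×0.01) + 58 ≈ 16878.0 mm; DoF = Df − Dn = 2856.18 − 2144.96 ≈ 711.22 mm.
Ratio = 711.22 / 581.29 ≈ 1.22.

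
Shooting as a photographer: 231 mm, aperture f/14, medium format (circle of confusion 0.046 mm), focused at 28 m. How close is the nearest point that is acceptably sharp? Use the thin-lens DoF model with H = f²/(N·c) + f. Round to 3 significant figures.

Hyperfocal distance H = f²/(N·c) + f = 231²/(14 × 0.046) + 231 = 53361/0.644 + 231 ≈ 83089.7 mm ≈ 83.09 m.
Near limit Dn = s·(H − f)/(H + s − 2f) = 28000 × (83089.7 − 231) / (83089.7 + 28000 − 2 × 231) = 28000 × 82858.7 / 110627.7 ≈ 20972 mm ≈ 21.0 m.

21.0 m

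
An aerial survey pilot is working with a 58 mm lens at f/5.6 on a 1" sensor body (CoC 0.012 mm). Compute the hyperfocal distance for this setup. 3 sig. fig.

50.1 m

Hyperfocal distance H = f²/(N·c) + f = 58²/(5.6 × 0.012) + 58 = 3364/0.0672 + 58 ≈ 50117.5 mm ≈ 50.1 m.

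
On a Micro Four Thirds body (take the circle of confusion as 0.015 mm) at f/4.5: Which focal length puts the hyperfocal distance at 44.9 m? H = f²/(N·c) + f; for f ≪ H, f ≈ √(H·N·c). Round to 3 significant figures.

55.0 mm

From H = f²/(N·c) + f, with f ≪ H: f ≈ √(H·N·c) = √(44900 × 4.5 × 0.015) = √3030.8 ≈ 55.05 mm.
Exact: f² + N·c·f − N·c·H = 0 ⇒ f = (−N·c + √((N·c)² + 4·N·c·H))/2 = (−0.0675 + √12123)/2 ≈ 55.019 mm ≈ 55.0 mm.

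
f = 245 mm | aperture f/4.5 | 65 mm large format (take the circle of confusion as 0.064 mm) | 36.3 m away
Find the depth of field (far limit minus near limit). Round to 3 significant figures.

12.9 m

Hyperfocal distance H = f²/(N·c) + f = 245²/(4.5 × 0.064) + 245 = 60025/0.288 + 245 ≈ 208665.1 mm ≈ 208.7 m.
Near limit Dn = s·(H − f)/(H + s − 2f) = 36300 × (208665.1 − 245) / (208665.1 + 36300 − 2 × 245) = 36300 × 208420.1 / 244475.1 ≈ 30947 mm.
Far limit Df = s·(H − f)/(H − s) = 36300 × (208665.1 − 245) / (208665.1 − 36300) = 36300 × 208420.1 / 172365.1 ≈ 43893 mm.
Depth of field = Df − Dn = 43893 − 30947 ≈ 12946 mm ≈ 12.9 m.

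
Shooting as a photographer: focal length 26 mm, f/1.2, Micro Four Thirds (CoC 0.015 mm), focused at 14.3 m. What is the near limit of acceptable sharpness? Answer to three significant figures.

Hyperfocal distance H = f²/(N·c) + f = 26²/(1.2 × 0.015) + 26 = 676/0.018 + 26 ≈ 37581.6 mm ≈ 37.58 m.
Near limit Dn = s·(H − f)/(H + s − 2f) = 14300 × (37581.6 − 26) / (37581.6 + 14300 − 2 × 26) = 14300 × 37555.6 / 51829.6 ≈ 10362 mm ≈ 10.4 m.

10.4 m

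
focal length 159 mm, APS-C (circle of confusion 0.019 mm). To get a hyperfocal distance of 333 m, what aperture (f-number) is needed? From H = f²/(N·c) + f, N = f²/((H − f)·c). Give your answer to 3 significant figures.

f/4

Rearrange H = f²/(N·c) + f for N: N = f² / ((H − f)·c).
N = 159² / ((333000 − 159) × 0.019) = 25281 / 6324 ≈ 4.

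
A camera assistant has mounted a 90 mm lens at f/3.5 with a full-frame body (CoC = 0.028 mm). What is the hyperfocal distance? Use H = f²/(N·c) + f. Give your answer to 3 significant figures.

Hyperfocal distance H = f²/(N·c) + f = 90²/(3.5 × 0.028) + 90 = 8100/0.098 + 90 ≈ 82743.1 mm ≈ 82.7 m.

82.7 m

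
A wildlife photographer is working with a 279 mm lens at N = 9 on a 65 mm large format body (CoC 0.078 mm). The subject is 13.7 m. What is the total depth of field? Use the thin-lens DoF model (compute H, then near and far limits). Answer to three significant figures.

3.37 m

Hyperfocal distance H = f²/(N·c) + f = 279²/(9 × 0.078) + 279 = 77841/0.702 + 279 ≈ 111163.6 mm ≈ 111.2 m.
Near limit Dn = s·(H − f)/(H + s − 2f) = 13700 × (111163.6 − 279) / (111163.6 + 13700 − 2 × 279) = 13700 × 110884.6 / 124305.6 ≈ 12220.8 mm.
Far limit Df = s·(H − f)/(H − s) = 13700 × (111163.6 − 279) / (111163.6 − 13700) = 13700 × 110884.6 / 97463.6 ≈ 15586.5 mm.
Depth of field = Df − Dn = 15586.5 − 12220.8 ≈ 3365.7 mm ≈ 3.37 m.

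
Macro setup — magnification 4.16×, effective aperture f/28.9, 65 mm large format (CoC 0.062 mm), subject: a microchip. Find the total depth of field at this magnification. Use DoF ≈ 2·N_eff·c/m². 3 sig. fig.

0.207 mm

At magnification m, DoF ≈ 2·N_eff·c/m² = 2 × 28.9 × 0.062 / 4.16² = 3.584 / 17.31 ≈ 0.207 mm.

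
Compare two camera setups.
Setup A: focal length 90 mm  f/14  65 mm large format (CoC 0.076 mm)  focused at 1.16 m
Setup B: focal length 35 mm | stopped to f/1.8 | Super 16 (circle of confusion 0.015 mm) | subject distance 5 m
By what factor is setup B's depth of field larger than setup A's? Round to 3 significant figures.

3.33

Setup A: H = 90²/(14×0.076) + 90 ≈ 7702.8 mm; DoF = Df − Dn = 1349.71 − 1017.05 ≈ 332.66 mm.
Setup B: H = 35²/(1.8×0.015) + 35 ≈ 45405.4 mm; DoF = Df − Dn = 5614.4 − 4506.8 ≈ 1107.6 mm.
Ratio = 1107.6 / 332.66 ≈ 3.33.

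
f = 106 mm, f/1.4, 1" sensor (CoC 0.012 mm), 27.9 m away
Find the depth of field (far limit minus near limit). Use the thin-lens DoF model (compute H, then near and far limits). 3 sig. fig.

2.32 m

Hyperfocal distance H = f²/(N·c) + f = 106²/(1.4 × 0.012) + 106 = 11236/0.0168 + 106 ≈ 668915.5 mm ≈ 668.9 m.
Near limit Dn = s·(H − f)/(H + s − 2f) = 27900 × (668915.5 − 106) / (668915.5 + 27900 − 2 × 106) = 27900 × 668809.5 / 696603.5 ≈ 26786.8 mm.
Far limit Df = s·(H − f)/(H − s) = 27900 × (668915.5 − 106) / (668915.5 − 27900) = 27900 × 668809.5 / 641015.5 ≈ 29109.7 mm.
Depth of field = Df − Dn = 29109.7 − 26786.8 ≈ 2322.9 mm ≈ 2.32 m.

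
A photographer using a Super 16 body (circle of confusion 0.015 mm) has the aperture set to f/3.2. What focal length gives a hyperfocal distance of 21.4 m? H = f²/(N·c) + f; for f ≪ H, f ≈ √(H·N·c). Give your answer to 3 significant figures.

From H = f²/(N·c) + f, with f ≪ H: f ≈ √(H·N·c) = √(21400 × 3.2 × 0.015) = √1027.2 ≈ 32.05 mm.
Exact: f² + N·c·f − N·c·H = 0 ⇒ f = (−N·c + √((N·c)² + 4·N·c·H))/2 = (−0.048 + √4108.8)/2 ≈ 32.026 mm ≈ 32.0 mm.

32.0 mm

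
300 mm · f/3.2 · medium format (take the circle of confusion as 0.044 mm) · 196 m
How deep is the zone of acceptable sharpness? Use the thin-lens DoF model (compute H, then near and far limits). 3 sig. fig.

132 m

Hyperfocal distance H = f²/(N·c) + f = 300²/(3.2 × 0.044) + 300 = 90000/0.1408 + 300 ≈ 639504.5 mm ≈ 639.5 m.
Near limit Dn = s·(H − f)/(H + s − 2f) = 196000 × (639504.5 − 300) / (639504.5 + 196000 − 2 × 300) = 196000 × 639204.5 / 834904.5 ≈ 150058 mm.
Far limit Df = s·(H − f)/(H − s) = 196000 × (639504.5 − 300) / (639504.5 − 196000) = 196000 × 639204.5 / 443504.5 ≈ 282487 mm.
Depth of field = Df − Dn = 282487 − 150058 ≈ 132429 mm ≈ 132 m.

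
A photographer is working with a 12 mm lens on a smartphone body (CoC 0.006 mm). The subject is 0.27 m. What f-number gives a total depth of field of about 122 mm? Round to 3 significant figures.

Write h = H − f = f²/(N·c). The thin-lens limits are Dn = s·h/(h + (s−f)) and Df = s·h/(h − (s−f)), so DoF = Df − Dn = 2·s·(s−f)·h / (h² − (s−f)²).
That is a quadratic in h: DoF·h² − 2·s·(s−f)·h − DoF·(s−f)² = 0 ⇒ h = (s−f)·(s + √(s² + DoF²)) / DoF = 258 × (270 + √(270² + 122²)) / 122 = 258 × (270 + 296.284) / 122 ≈ 1197.6 mm.
Then N = f²/(c·h) = 12² / (0.006 × 1197.6) = 144 / 7.1853 ≈ 20.

f/20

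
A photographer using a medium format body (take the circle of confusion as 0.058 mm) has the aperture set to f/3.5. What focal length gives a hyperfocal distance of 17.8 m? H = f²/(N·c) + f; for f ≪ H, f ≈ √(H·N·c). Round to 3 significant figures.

From H = f²/(N·c) + f, with f ≪ H: f ≈ √(H·N·c) = √(17800 × 3.5 × 0.058) = √3613.4 ≈ 60.11 mm.
Exact: f² + N·c·f − N·c·H = 0 ⇒ f = (−N·c + √((N·c)² + 4·N·c·H))/2 = (−0.203 + √14454)/2 ≈ 60.010 mm ≈ 60.0 mm.

60.0 mm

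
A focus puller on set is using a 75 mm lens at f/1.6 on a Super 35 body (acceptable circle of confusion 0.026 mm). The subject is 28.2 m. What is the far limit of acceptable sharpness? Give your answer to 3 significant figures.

Hyperfocal distance H = f²/(N·c) + f = 75²/(1.6 × 0.026) + 75 = 5625/0.0416 + 75 ≈ 135291.3 mm ≈ 135.3 m.
Far limit Df = s·(H − f)/(H − s) = 28200 × (135291.3 − 75) / (135291.3 − 28200) = 28200 × 135216.3 / 107091.3 ≈ 35606 mm ≈ 35.6 m.

35.6 m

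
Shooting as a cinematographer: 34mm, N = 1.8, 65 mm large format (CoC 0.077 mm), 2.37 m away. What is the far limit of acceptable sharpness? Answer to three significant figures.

Hyperfocal distance H = f²/(N·c) + f = 34²/(1.8 × 0.077) + 34 = 1156/0.1386 + 34 ≈ 8374.5 mm ≈ 8.375 m.
Far limit Df = s·(H − f)/(H − s) = 2370 × (8374.5 − 34) / (8374.5 − 2370) = 2370 × 8340.5 / 6004.5 ≈ 3292.0 mm ≈ 3.29 m.

3.29 m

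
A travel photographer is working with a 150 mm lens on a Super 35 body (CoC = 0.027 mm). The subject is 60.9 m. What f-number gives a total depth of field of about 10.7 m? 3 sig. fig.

f/1.20

Write h = H − f = f²/(N·c). The thin-lens limits are Dn = s·h/(h + (s−f)) and Df = s·h/(h − (s−f)), so DoF = Df − Dn = 2·s·(s−f)·h / (h² − (s−f)²).
That is a quadratic in h: DoF·h² − 2·s·(s−f)·h − DoF·(s−f)² = 0 ⇒ h = (s−f)·(s + √(s² + DoF²)) / DoF = 60750 × (60900 + √(60900² + 10700²)) / 10700 = 60750 × (60900 + 61832.8) / 10700 ≈ 696824 mm.
Then N = f²/(c·h) = 150² / (0.027 × 696824) = 22500 / 18814 ≈ 1.20.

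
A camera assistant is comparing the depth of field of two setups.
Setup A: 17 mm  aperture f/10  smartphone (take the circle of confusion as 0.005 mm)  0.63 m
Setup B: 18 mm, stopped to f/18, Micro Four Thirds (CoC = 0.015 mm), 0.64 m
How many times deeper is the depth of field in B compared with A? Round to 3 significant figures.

6.71

Setup A: H = 17²/(10×0.005) + 17 ≈ 5797.0 mm; DoF = Df − Dn = 704.74 − 569.59 ≈ 135.15 mm.
Setup B: H = 18²/(18×0.015) + 18 ≈ 1218.0 mm; DoF = Df − Dn = 1328.72 − 421.51 ≈ 907.21 mm.
Ratio = 907.21 / 135.15 ≈ 6.71.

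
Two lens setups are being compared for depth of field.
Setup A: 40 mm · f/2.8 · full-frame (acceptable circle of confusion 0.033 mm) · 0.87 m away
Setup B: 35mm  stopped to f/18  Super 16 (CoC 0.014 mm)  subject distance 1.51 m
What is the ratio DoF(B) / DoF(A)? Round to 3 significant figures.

12.1

Setup A: H = 40²/(2.8×0.033) + 40 ≈ 17356.0 mm; DoF = Df − Dn = 913.801 − 830.206 ≈ 83.595 mm.
Setup B: H = 35²/(18×0.014) + 35 ≈ 4896.1 mm; DoF = Df − Dn = 2167.8 − 1158.5 ≈ 1009.3 mm.
Ratio = 1009.3 / 83.595 ≈ 12.1.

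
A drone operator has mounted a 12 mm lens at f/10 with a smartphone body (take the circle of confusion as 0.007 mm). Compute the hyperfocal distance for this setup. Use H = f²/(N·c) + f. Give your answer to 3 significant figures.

Hyperfocal distance H = f²/(N·c) + f = 12²/(10 × 0.007) + 12 = 144/0.07 + 12 ≈ 2069.1 mm ≈ 2.07 m.

2.07 m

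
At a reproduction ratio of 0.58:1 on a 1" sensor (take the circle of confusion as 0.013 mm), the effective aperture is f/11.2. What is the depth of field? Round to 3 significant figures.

0.866 mm

At magnification m, DoF ≈ 2·N_eff·c/m² = 2 × 11.2 × 0.013 / 0.58² = 0.2912 / 0.3364 ≈ 0.866 mm.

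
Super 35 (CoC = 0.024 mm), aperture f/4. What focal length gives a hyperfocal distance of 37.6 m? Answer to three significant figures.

60.0 mm

From H = f²/(N·c) + f, with f ≪ H: f ≈ √(H·N·c) = √(37600 × 4 × 0.024) = √3609.6 ≈ 60.08 mm.
Exact: f² + N·c·f − N·c·H = 0 ⇒ f = (−N·c + √((N·c)² + 4·N·c·H))/2 = (−0.096 + √14438)/2 ≈ 60.032 mm ≈ 60.0 mm.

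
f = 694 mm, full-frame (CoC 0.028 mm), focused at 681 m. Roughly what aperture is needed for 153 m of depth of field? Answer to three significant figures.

f/2.81

Write h = H − f = f²/(N·c). The thin-lens limits are Dn = s·h/(h + (s−f)) and Df = s·h/(h − (s−f)), so DoF = Df − Dn = 2·s·(s−f)·h / (h² − (s−f)²).
That is a quadratic in h: DoF·h² − 2·s·(s−f)·h − DoF·(s−f)² = 0 ⇒ h = (s−f)·(s + √(s² + DoF²)) / DoF = 680306 × (681000 + √(681000² + 153000²)) / 153000 = 680306 × (681000 + 697976) / 153000 ≈ 6131539 mm.
Then N = f²/(c·h) = 694² / (0.028 × 6131539) = 481636 / 171683 ≈ 2.81.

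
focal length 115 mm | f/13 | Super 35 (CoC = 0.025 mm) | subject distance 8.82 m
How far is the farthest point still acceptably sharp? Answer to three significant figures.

11.2 m

Hyperfocal distance H = f²/(N·c) + f = 115²/(13 × 0.025) + 115 = 13225/0.325 + 115 ≈ 40807.3 mm ≈ 40.81 m.
Far limit Df = s·(H − f)/(H − s) = 8820 × (40807.3 − 115) / (40807.3 − 8820) = 8820 × 40692.3 / 31987.3 ≈ 11220 mm ≈ 11.2 m.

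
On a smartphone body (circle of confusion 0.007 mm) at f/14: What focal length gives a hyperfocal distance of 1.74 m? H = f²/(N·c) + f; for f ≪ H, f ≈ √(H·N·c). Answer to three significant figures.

From H = f²/(N·c) + f, with f ≪ H: f ≈ √(H·N·c) = √(1740 × 14 × 0.007) = √170.52 ≈ 13.06 mm.
Exact: f² + N·c·f − N·c·H = 0 ⇒ f = (−N·c + √((N·c)² + 4·N·c·H))/2 = (−0.098 + √682.09)/2 ≈ 13.009 mm ≈ 13.0 mm.

13.0 mm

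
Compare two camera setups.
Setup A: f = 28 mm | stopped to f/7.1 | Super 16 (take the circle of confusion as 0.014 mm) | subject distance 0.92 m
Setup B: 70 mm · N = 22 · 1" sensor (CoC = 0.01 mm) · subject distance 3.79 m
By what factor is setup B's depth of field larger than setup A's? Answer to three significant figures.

6.18

Setup A: H = 28²/(7.1×0.014) + 28 ≈ 7915.3 mm; DoF = Df − Dn = 1037.31 − 826.53 ≈ 210.78 mm.
Setup B: H = 70²/(22×0.01) + 70 ≈ 22342.7 mm; DoF = Df − Dn = 4549.9 − 3247.6 ≈ 1302.3 mm.
Ratio = 1302.3 / 210.78 ≈ 6.18.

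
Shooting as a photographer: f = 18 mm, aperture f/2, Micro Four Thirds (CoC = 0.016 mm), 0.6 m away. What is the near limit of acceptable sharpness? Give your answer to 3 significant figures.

Hyperfocal distance H = f²/(N·c) + f = 18²/(2 × 0.016) + 18 = 324/0.032 + 18 ≈ 10143.0 mm ≈ 10.14 m.
Near limit Dn = s·(H − f)/(H + s − 2f) = 600 × (10143.0 − 18) / (10143.0 + 600 − 2 × 18) = 600 × 10125.0 / 10707.0 ≈ 567.39 mm ≈ 0.567 m.

0.567 m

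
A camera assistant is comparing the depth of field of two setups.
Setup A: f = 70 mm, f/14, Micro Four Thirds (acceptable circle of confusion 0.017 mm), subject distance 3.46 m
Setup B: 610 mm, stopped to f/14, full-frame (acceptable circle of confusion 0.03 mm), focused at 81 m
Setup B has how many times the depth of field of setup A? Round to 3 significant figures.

Setup A: H = 70²/(14×0.017) + 70 ≈ 20658.2 mm; DoF = Df − Dn = 4142.0 − 2970.8 ≈ 1171.2 mm.
Setup B: H = 610²/(14×0.03) + 610 ≈ 886562.4 mm; DoF = Df − Dn = 89083 − 74262 ≈ 14821 mm.
Ratio = 14821 / 1171.2 ≈ 12.7.

12.7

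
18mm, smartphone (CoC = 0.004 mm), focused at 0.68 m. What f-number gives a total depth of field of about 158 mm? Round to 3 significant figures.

f/14

Write h = H − f = f²/(N·c). The thin-lens limits are Dn = s·h/(h + (s−f)) and Df = s·h/(h − (s−f)), so DoF = Df − Dn = 2·s·(s−f)·h / (h² − (s−f)²).
That is a quadratic in h: DoF·h² − 2·s·(s−f)·h − DoF·(s−f)² = 0 ⇒ h = (s−f)·(s + √(s² + DoF²)) / DoF = 662 × (680 + √(680² + 158²)) / 158 = 662 × (680 + 698.115) / 158 ≈ 5774.1 mm.
Then N = f²/(c·h) = 18² / (0.004 × 5774.1) = 324 / 23.097 ≈ 14.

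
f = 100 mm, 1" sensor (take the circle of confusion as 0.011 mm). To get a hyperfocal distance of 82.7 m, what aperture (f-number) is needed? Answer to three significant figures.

Rearrange H = f²/(N·c) + f for N: N = f² / ((H − f)·c).
N = 100² / ((82700 − 100) × 0.011) = 10000 / 908.6 ≈ 11.

f/11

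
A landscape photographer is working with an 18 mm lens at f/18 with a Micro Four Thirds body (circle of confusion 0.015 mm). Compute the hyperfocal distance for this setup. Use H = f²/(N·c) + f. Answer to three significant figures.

Hyperfocal distance H = f²/(N·c) + f = 18²/(18 × 0.015) + 18 = 324/0.27 + 18 ≈ 1218.0 mm ≈ 1.22 m.

1.22 m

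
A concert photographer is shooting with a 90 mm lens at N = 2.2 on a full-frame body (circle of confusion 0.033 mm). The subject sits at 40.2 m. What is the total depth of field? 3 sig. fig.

Hyperfocal distance H = f²/(N·c) + f = 90²/(2.2 × 0.033) + 90 = 8100/0.0726 + 90 ≈ 111660.2 mm ≈ 111.7 m.
Near limit Dn = s·(H − f)/(H + s − 2f) = 40200 × (111660.2 − 90) / (111660.2 + 40200 − 2 × 90) = 40200 × 111570.2 / 151680.2 ≈ 29570 mm.
Far limit Df = s·(H − f)/(H − s) = 40200 × (111660.2 − 90) / (111660.2 − 40200) = 40200 × 111570.2 / 71460.2 ≈ 62764 mm.
Depth of field = Df − Dn = 62764 − 29570 ≈ 33194 mm ≈ 33.2 m.

33.2 m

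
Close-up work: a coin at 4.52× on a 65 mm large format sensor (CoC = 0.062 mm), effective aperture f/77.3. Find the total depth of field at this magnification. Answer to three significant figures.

0.469 mm

At magnification m, DoF ≈ 2·N_eff·c/m² = 2 × 77.3 × 0.062 / 4.52² = 9.585 / 20.43 ≈ 0.469 mm.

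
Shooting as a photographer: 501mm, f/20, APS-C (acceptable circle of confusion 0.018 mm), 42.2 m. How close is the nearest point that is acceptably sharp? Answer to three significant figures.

39.8 m

Hyperfocal distance H = f²/(N·c) + f = 501²/(20 × 0.018) + 501 = 251001/0.36 + 501 ≈ 697726.0 mm ≈ 697.7 m.
Near limit Dn = s·(H − f)/(H + s − 2f) = 42200 × (697726.0 − 501) / (697726.0 + 42200 − 2 × 501) = 42200 × 697225.0 / 738924.0 ≈ 39819 mm ≈ 39.8 m.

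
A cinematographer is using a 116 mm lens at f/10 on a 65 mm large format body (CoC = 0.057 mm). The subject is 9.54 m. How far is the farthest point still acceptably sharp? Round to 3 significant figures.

15.9 m

Hyperfocal distance H = f²/(N·c) + f = 116²/(10 × 0.057) + 116 = 13456/0.57 + 116 ≈ 23723.0 mm ≈ 23.72 m.
Far limit Df = s·(H − f)/(H − s) = 9540 × (23723.0 − 116) / (23723.0 − 9540) = 9540 × 23607.0 / 14183.0 ≈ 15879 mm ≈ 15.9 m.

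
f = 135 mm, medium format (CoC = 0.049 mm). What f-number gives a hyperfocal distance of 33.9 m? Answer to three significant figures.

f/11

Rearrange H = f²/(N·c) + f for N: N = f² / ((H − f)·c).
N = 135² / ((33900 − 135) × 0.049) = 18225 / 1654 ≈ 11.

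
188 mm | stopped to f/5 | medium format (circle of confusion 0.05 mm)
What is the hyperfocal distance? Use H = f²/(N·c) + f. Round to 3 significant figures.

142 m

Hyperfocal distance H = f²/(N·c) + f = 188²/(5 × 0.05) + 188 = 35344/0.25 + 188 ≈ 141564.0 mm ≈ 142 m.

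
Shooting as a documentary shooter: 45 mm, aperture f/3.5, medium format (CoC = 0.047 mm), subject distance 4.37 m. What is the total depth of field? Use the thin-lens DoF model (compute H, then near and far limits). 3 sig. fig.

3.50 m

Hyperfocal distance H = f²/(N·c) + f = 45²/(3.5 × 0.047) + 45 = 2025/0.1645 + 45 ≈ 12355.0 mm ≈ 12.36 m.
Near limit Dn = s·(H − f)/(H + s − 2f) = 4370 × (12355.0 − 45) / (12355.0 + 4370 − 2 × 45) = 4370 × 12310.0 / 16635.0 ≈ 3233.8 mm.
Far limit Df = s·(H − f)/(H − s) = 4370 × (12355.0 − 45) / (12355.0 − 4370) = 4370 × 12310.0 / 7985.0 ≈ 6737.0 mm.
Depth of field = Df − Dn = 6737.0 − 3233.8 ≈ 3503.2 mm ≈ 3.50 m.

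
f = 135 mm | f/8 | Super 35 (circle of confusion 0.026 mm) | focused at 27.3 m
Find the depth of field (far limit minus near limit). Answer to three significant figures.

18.7 m

Hyperfocal distance H = f²/(N·c) + f = 135²/(8 × 0.026) + 135 = 18225/0.208 + 135 ≈ 87755.2 mm ≈ 87.76 m.
Near limit Dn = s·(H − f)/(H + s − 2f) = 27300 × (87755.2 − 135) / (87755.2 + 27300 − 2 × 135) = 27300 × 87620.2 / 114785.2 ≈ 20839 mm.
Far limit Df = s·(H − f)/(H − s) = 27300 × (87755.2 − 135) / (87755.2 − 27300) = 27300 × 87620.2 / 60455.2 ≈ 39567 mm.
Depth of field = Df − Dn = 39567 − 20839 ≈ 18728 mm ≈ 18.7 m.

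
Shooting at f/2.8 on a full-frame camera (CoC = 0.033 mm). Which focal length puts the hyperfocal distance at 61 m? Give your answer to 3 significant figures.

75.0 mm

From H = f²/(N·c) + f, with f ≪ H: f ≈ √(H·N·c) = √(61000 × 2.8 × 0.033) = √5636.4 ≈ 75.08 mm.
Exact: f² + N·c·f − N·c·H = 0 ⇒ f = (−N·c + √((N·c)² + 4·N·c·H))/2 = (−0.0924 + √22546)/2 ≈ 75.030 mm ≈ 75.0 mm.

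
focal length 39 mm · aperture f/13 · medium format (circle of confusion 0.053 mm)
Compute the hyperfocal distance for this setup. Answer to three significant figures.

Hyperfocal distance H = f²/(N·c) + f = 39²/(13 × 0.053) + 39 = 1521/0.689 + 39 ≈ 2246.5 mm ≈ 2.25 m.

2.25 m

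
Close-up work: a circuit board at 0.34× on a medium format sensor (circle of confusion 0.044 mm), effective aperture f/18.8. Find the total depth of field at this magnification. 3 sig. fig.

14.3 mm

At magnification m, DoF ≈ 2·N_eff·c/m² = 2 × 18.8 × 0.044 / 0.34² = 1.654 / 0.1156 ≈ 14.3 mm.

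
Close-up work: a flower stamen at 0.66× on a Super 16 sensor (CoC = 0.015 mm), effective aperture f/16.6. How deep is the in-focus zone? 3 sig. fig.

At magnification m, DoF ≈ 2·N_eff·c/m² = 2 × 16.6 × 0.015 / 0.66² = 0.498 / 0.4356 ≈ 1.14 mm.

1.14 mm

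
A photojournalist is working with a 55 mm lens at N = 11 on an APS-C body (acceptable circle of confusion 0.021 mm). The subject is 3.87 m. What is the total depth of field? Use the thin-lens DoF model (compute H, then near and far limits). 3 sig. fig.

Hyperfocal distance H = f²/(N·c) + f = 55²/(11 × 0.021) + 55 = 3025/0.231 + 55 ≈ 13150.2 mm ≈ 13.15 m.
Near limit Dn = s·(H − f)/(H + s − 2f) = 3870 × (13150.2 − 55) / (13150.2 + 3870 − 2 × 55) = 3870 × 13095.2 / 16910.2 ≈ 2996.9 mm.
Far limit Df = s·(H − f)/(H − s) = 3870 × (13150.2 − 55) / (13150.2 − 3870) = 3870 × 13095.2 / 9280.2 ≈ 5460.9 mm.
Depth of field = Df − Dn = 5460.9 − 2996.9 ≈ 2464.0 mm ≈ 2.46 m.

2.46 m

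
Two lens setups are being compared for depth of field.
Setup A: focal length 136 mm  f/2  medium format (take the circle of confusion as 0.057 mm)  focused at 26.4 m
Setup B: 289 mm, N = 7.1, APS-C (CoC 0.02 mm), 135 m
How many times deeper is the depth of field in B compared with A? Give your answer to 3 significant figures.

7.44

Setup A: H = 136²/(2×0.057) + 136 ≈ 162381.6 mm; DoF = Df − Dn = 31499.0 − 22721.8 ≈ 8777.2 mm.
Setup B: H = 289²/(7.1×0.02) + 289 ≈ 588465.1 mm; DoF = Df − Dn = 175104 − 109843 ≈ 65261 mm.
Ratio = 65261 / 8777.2 ≈ 7.44.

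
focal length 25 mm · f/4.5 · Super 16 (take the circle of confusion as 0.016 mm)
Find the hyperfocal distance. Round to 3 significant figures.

8.71 m

Hyperfocal distance H = f²/(N·c) + f = 25²/(4.5 × 0.016) + 25 = 625/0.072 + 25 ≈ 8705.6 mm ≈ 8.71 m.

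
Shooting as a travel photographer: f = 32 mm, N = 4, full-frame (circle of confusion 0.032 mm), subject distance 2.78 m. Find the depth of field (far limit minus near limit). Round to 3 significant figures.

2.17 m

Hyperfocal distance H = f²/(N·c) + f = 32²/(4 × 0.032) + 32 = 1024/0.128 + 32 ≈ 8032.0 mm ≈ 8.032 m.
Near limit Dn = s·(H − f)/(H + s − 2f) = 2780 × (8032.0 − 32) / (8032.0 + 2780 − 2 × 32) = 2780 × 8000.0 / 10748.0 ≈ 2069.2 mm.
Far limit Df = s·(H − f)/(H − s) = 2780 × (8032.0 − 32) / (8032.0 − 2780) = 2780 × 8000.0 / 5252.0 ≈ 4234.6 mm.
Depth of field = Df − Dn = 4234.6 − 2069.2 ≈ 2165.4 mm ≈ 2.17 m.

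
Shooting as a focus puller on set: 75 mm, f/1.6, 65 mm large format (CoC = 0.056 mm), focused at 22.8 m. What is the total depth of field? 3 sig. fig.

19.0 m

Hyperfocal distance H = f²/(N·c) + f = 75²/(1.6 × 0.056) + 75 = 5625/0.0896 + 75 ≈ 62854.0 mm ≈ 62.85 m.
Near limit Dn = s·(H − f)/(H + s − 2f) = 22800 × (62854.0 − 75) / (62854.0 + 22800 − 2 × 75) = 22800 × 62779.0 / 85504.0 ≈ 16740 mm.
Far limit Df = s·(H − f)/(H − s) = 22800 × (62854.0 − 75) / (62854.0 − 22800) = 22800 × 62779.0 / 40054.0 ≈ 35736 mm.
Depth of field = Df − Dn = 35736 − 16740 ≈ 18996 mm ≈ 19.0 m.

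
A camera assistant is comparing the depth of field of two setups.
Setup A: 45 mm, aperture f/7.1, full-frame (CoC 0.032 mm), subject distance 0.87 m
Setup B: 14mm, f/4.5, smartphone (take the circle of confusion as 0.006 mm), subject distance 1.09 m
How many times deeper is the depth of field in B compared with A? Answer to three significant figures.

2.03

Setup A: H = 45²/(7.1×0.032) + 45 ≈ 8957.9 mm; DoF = Df − Dn = 958.74 − 796.29 ≈ 162.45 mm.
Setup B: H = 14²/(4.5×0.006) + 14 ≈ 7273.3 mm; DoF = Df − Dn = 1279.68 − 949.29 ≈ 330.39 mm.
Ratio = 330.39 / 162.45 ≈ 2.03.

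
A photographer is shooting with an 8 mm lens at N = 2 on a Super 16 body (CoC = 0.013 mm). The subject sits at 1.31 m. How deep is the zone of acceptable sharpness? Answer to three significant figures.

Hyperfocal distance H = f²/(N·c) + f = 8²/(2 × 0.013) + 8 = 64/0.026 + 8 ≈ 2469.5 mm ≈ 2.470 m.
Near limit Dn = s·(H − f)/(H + s − 2f) = 1310 × (2469.5 − 8) / (2469.5 + 1310 − 2 × 8) = 1310 × 2461.5 / 3763.5 ≈ 856.8 mm.
Far limit Df = s·(H − f)/(H − s) = 1310 × (2469.5 − 8) / (2469.5 − 1310) = 1310 × 2461.5 / 1159.5 ≈ 2780.9 mm.
Depth of field = Df − Dn = 2780.9 − 856.8 ≈ 1924.1 mm ≈ 1.92 m.

1.92 m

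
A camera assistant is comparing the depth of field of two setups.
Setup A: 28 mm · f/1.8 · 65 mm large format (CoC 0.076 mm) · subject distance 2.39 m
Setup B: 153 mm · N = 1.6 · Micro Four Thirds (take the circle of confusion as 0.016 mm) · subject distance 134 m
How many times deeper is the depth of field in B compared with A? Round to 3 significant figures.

16.9

Setup A: H = 28²/(1.8×0.076) + 28 ≈ 5759.0 mm; DoF = Df − Dn = 4065.6 − 1692.5 ≈ 2373.1 mm.
Setup B: H = 153²/(1.6×0.016) + 153 ≈ 914567.1 mm; DoF = Df − Dn = 156978 − 116890 ≈ 40088 mm.
Ratio = 40088 / 2373.1 ≈ 16.9.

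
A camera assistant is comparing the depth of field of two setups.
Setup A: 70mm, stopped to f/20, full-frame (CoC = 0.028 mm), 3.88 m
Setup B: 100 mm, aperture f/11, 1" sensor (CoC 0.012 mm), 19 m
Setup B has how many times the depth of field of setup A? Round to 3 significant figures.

Setup A: H = 70²/(20×0.028) + 70 ≈ 8820.0 mm; DoF = Df − Dn = 6872.5 − 2703.0 ≈ 4169.5 mm.
Setup B: H = 100²/(11×0.012) + 100 ≈ 75857.6 mm; DoF = Df − Dn = 25316 − 15206 ≈ 10110 mm.
Ratio = 10110 / 4169.5 ≈ 2.42.

2.42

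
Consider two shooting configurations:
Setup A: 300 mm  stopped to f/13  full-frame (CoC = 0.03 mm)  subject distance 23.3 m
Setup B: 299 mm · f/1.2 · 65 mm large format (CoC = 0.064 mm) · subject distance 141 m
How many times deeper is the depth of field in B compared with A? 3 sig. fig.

7.37

Setup A: H = 300²/(13×0.03) + 300 ≈ 231069.2 mm; DoF = Df − Dn = 25879.3 − 21188.2 ≈ 4691.1 mm.
Setup B: H = 299²/(1.2×0.064) + 299 ≈ 1164374.5 mm; DoF = Df − Dn = 160386 − 125795 ≈ 34591 mm.
Ratio = 34591 / 4691.1 ≈ 7.37.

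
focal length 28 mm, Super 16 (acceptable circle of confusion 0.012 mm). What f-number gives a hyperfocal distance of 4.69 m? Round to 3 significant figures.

f/14

Rearrange H = f²/(N·c) + f for N: N = f² / ((H − f)·c).
N = 28² / ((4690 − 28) × 0.012) = 784 / 55.94 ≈ 14.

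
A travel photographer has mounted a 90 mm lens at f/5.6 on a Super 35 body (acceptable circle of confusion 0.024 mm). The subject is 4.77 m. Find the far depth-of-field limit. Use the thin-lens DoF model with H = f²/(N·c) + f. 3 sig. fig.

5.17 m

Hyperfocal distance H = f²/(N·c) + f = 90²/(5.6 × 0.024) + 90 = 8100/0.1344 + 90 ≈ 60357.9 mm ≈ 60.36 m.
Far limit Df = s·(H − f)/(H − s) = 4770 × (60357.9 − 90) / (60357.9 − 4770) = 4770 × 60267.9 / 55587.9 ≈ 5171.6 mm ≈ 5.17 m.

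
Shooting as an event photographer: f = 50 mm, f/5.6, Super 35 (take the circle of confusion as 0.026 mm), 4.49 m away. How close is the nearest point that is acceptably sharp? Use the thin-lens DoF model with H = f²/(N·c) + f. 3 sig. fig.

Hyperfocal distance H = f²/(N·c) + f = 50²/(5.6 × 0.026) + 50 = 2500/0.1456 + 50 ≈ 17220.3 mm ≈ 17.22 m.
Near limit Dn = s·(H − f)/(H + s − 2f) = 4490 × (17220.3 − 50) / (17220.3 + 4490 − 2 × 50) = 4490 × 17170.3 / 21610.3 ≈ 3567.5 mm ≈ 3.57 m.

3.57 m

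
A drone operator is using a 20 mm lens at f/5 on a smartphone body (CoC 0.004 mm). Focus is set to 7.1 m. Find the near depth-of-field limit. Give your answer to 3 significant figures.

Hyperfocal distance H = f²/(N·c) + f = 20²/(5 × 0.004) + 20 = 400/0.02 + 20 ≈ 20020.0 mm ≈ 20.02 m.
Near limit Dn = s·(H − f)/(H + s − 2f) = 7100 × (20020.0 − 20) / (20020.0 + 7100 − 2 × 20) = 7100 × 20000.0 / 27080.0 ≈ 5243.7 mm ≈ 5.24 m.

5.24 m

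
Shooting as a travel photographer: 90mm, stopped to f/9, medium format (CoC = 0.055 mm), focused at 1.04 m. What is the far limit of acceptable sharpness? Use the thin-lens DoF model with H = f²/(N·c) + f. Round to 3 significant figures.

Hyperfocal distance H = f²/(N·c) + f = 90²/(9 × 0.055) + 90 = 8100/0.495 + 90 ≈ 16453.6 mm ≈ 16.45 m.
Far limit Df = s·(H − f)/(H − s) = 1040 × (16453.6 − 90) / (16453.6 − 1040) = 1040 × 16363.6 / 15413.6 ≈ 1104.1 mm ≈ 1.10 m.

1.10 m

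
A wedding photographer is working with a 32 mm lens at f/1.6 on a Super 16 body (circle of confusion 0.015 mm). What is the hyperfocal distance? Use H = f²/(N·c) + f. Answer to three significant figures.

42.7 m

Hyperfocal distance H = f²/(N·c) + f = 32²/(1.6 × 0.015) + 32 = 1024/0.024 + 32 ≈ 42698.7 mm ≈ 42.7 m.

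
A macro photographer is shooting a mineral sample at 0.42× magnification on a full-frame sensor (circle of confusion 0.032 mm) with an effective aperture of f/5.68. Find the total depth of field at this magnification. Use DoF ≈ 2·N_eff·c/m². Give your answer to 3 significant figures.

At magnification m, DoF ≈ 2·N_eff·c/m² = 2 × 5.68 × 0.032 / 0.42² = 0.3635 / 0.1764 ≈ 2.06 mm.

2.06 mm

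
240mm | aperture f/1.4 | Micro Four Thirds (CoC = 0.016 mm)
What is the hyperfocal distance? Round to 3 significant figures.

Hyperfocal distance H = f²/(N·c) + f = 240²/(1.4 × 0.016) + 240 = 57600/0.0224 + 240 ≈ 2571668.6 mm ≈ 2570 m.

2570 m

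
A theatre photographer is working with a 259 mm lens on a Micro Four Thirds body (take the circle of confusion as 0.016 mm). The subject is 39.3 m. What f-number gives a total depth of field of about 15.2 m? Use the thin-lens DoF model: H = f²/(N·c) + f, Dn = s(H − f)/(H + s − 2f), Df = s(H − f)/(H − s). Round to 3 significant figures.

Write h = H − f = f²/(N·c). The thin-lens limits are Dn = s·h/(h + (s−f)) and Df = s·h/(h − (s−f)), so DoF = Df − Dn = 2·s·(s−f)·h / (h² − (s−f)²).
That is a quadratic in h: DoF·h² − 2·s·(s−f)·h − DoF·(s−f)² = 0 ⇒ h = (s−f)·(s + √(s² + DoF²)) / DoF = 39041 × (39300 + √(39300² + 15200²)) / 15200 = 39041 × (39300 + 42137.0) / 15200 ≈ 209170 mm.
Then N = f²/(c·h) = 259² / (0.016 × 209170) = 67081 / 3346.7 ≈ 20.

f/20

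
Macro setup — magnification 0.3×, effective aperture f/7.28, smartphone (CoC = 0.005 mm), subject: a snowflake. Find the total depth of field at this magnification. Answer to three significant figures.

At magnification m, DoF ≈ 2·N_eff·c/m² = 2 × 7.28 × 0.005 / 0.3² = 0.0728 / 0.09 ≈ 0.809 mm.

0.809 mm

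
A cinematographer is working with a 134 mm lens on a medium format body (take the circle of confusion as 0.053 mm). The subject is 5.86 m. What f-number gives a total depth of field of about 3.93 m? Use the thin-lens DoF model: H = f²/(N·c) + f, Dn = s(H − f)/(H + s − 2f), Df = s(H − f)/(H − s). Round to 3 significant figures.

Write h = H − f = f²/(N·c). The thin-lens limits are Dn = s·h/(h + (s−f)) and Df = s·h/(h − (s−f)), so DoF = Df − Dn = 2·s·(s−f)·h / (h² − (s−f)²).
That is a quadratic in h: DoF·h² − 2·s·(s−f)·h − DoF·(s−f)² = 0 ⇒ h = (s−f)·(s + √(s² + DoF²)) / DoF = 5726 × (5860 + √(5860² + 3930²)) / 3930 = 5726 × (5860 + 7055.81) / 3930 ≈ 18818 mm.
Then N = f²/(c·h) = 134² / (0.053 × 18818) = 17956 / 997.37 ≈ 18.

f/18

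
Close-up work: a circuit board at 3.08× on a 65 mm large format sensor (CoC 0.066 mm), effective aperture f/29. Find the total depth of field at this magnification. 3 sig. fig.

0.404 mm

At magnification m, DoF ≈ 2·N_eff·c/m² = 2 × 29 × 0.066 / 3.08² = 3.828 / 9.486 ≈ 0.404 mm.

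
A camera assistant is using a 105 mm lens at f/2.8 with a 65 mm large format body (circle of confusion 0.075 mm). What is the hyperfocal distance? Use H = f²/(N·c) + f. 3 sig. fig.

52.6 m

Hyperfocal distance H = f²/(N·c) + f = 105²/(2.8 × 0.075) + 105 = 11025/0.21 + 105 ≈ 52605.0 mm ≈ 52.6 m.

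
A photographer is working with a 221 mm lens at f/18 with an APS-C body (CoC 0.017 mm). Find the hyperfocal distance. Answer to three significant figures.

Hyperfocal distance H = f²/(N·c) + f = 221²/(18 × 0.017) + 221 = 48841/0.306 + 221 ≈ 159832.1 mm ≈ 160 m.

160 m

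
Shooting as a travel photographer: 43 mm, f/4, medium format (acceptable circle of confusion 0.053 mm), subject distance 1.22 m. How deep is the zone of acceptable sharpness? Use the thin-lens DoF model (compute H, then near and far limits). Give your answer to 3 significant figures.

335 mm

Hyperfocal distance H = f²/(N·c) + f = 43²/(4 × 0.053) + 43 = 1849/0.212 + 43 ≈ 8764.7 mm ≈ 8.765 m.
Near limit Dn = s·(H − f)/(H + s − 2f) = 1220 × (8764.7 − 43) / (8764.7 + 1220 − 2 × 43) = 1220 × 8721.7 / 9898.7 ≈ 1074.94 mm.
Far limit Df = s·(H − f)/(H − s) = 1220 × (8764.7 − 43) / (8764.7 − 1220) = 1220 × 8721.7 / 7544.7 ≈ 1410.32 mm.
Depth of field = Df − Dn = 1410.32 − 1074.94 ≈ 335.38 mm.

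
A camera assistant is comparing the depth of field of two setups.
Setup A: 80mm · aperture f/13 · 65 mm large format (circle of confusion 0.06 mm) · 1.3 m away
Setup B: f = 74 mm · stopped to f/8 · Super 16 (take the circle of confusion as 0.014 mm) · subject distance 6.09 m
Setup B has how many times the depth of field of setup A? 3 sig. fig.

Setup A: H = 80²/(13×0.06) + 80 ≈ 8285.1 mm; DoF = Df − Dn = 1527.05 − 1131.73 ≈ 395.32 mm.
Setup B: H = 74²/(8×0.014) + 74 ≈ 48966.9 mm; DoF = Df − Dn = 6944.5 − 5422.8 ≈ 1521.7 mm.
Ratio = 1521.7 / 395.32 ≈ 3.85.

3.85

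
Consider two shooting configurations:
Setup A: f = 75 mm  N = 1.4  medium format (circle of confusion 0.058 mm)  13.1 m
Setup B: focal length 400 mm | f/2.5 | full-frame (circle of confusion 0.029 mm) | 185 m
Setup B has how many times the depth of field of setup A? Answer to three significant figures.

6.10

Setup A: H = 75²/(1.4×0.058) + 75 ≈ 69348.4 mm; DoF = Df − Dn = 16133.5 − 11026.7 ≈ 5106.8 mm.
Setup B: H = 400²/(2.5×0.029) + 400 ≈ 2207296.6 mm; DoF = Df − Dn = 201887 − 170720 ≈ 31167 mm.
Ratio = 31167 / 5106.8 ≈ 6.10.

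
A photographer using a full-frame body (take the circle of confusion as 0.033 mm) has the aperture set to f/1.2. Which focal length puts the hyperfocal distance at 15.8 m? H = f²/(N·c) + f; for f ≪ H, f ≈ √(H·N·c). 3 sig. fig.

From H = f²/(N·c) + f, with f ≪ H: f ≈ √(H·N·c) = √(15800 × 1.2 × 0.033) = √625.68 ≈ 25.01 mm.
The +f correction barely moves this — solving exactly, f² + N·c·f − N·c·H = 0 ⇒ f = (−N·c + √((N·c)² + 4·N·c·H))/2 = (−0.0396 + √2502.7)/2 ≈ 24.994 mm, so f ≈ 25.0 mm.

25.0 mm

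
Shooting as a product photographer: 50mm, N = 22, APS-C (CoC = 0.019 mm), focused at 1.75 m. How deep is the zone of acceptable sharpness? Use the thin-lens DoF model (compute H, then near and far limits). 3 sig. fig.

1.08 m

Hyperfocal distance H = f²/(N·c) + f = 50²/(22 × 0.019) + 50 = 2500/0.418 + 50 ≈ 6030.9 mm ≈ 6.031 m.
Near limit Dn = s·(H − f)/(H + s − 2f) = 1750 × (6030.9 − 50) / (6030.9 + 1750 − 2 × 50) = 1750 × 5980.9 / 7680.9 ≈ 1362.7 mm.
Far limit Df = s·(H − f)/(H − s) = 1750 × (6030.9 − 50) / (6030.9 − 1750) = 1750 × 5980.9 / 4280.9 ≈ 2445.0 mm.
Depth of field = Df − Dn = 2445.0 − 1362.7 ≈ 1082.3 mm ≈ 1.08 m.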